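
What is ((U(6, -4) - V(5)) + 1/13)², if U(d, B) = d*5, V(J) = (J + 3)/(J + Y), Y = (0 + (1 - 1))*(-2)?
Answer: 3426201/4225 ≈ 810.94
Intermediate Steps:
Y = 0 (Y = (0 + 0)*(-2) = 0*(-2) = 0)
V(J) = (3 + J)/J (V(J) = (J + 3)/(J + 0) = (3 + J)/J)
U(d, B) = 5*d
((U(6, -4) - V(5)) + 1/13)² = ((5*6 - (3 + 5)/5) + 1/13)² = ((30 - 8/5) + 1/13)² = (142/5 + 1/13)² = (1851/65)² = 3426201/4225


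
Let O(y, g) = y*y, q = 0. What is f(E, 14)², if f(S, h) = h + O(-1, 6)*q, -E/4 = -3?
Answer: 196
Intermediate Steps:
E = 12 (E = -4*(-3) = 12)
O(y, g) = y²
f(S, h) = h (f(S, h) = h + (-1)²*0 = h + 1*0 = h + 0 = h)
f(E, 14)² = 14² = 196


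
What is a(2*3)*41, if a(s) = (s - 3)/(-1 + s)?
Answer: 123/5 ≈ 24.600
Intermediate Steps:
a(s) = (-3 + s)/(-1 + s)
a(2*3)*41 = ((-3 + 2*3)/(-1 + 2*3))*41 = ((-3 + 6)/(-1 + 6))*41 = (3/5)*41 = ((⅕)*3)*41 = (⅗)*41 = 123/5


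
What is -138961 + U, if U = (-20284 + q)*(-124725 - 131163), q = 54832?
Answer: -8840557585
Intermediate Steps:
U = -8840418624 (U = (-20284 + 54832)*(-124725 - 131163) = 34548*(-255888) = -8840418624)
-138961 + U = -138961 - 8840418624 = -8840557585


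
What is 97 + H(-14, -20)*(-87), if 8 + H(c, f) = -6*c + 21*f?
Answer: 30025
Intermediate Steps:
H(c, f) = -8 - 6*c + 21*f (H(c, f) = -8 + (-6*c + 21*f) = -8 - 6*c + 21*f)
97 + H(-14, -20)*(-87) = 97 + (-8 - 6*(-14) + 21*(-20))*(-87) = 97 + (-8 + 84 - 420)*(-87) = 97 - 344*(-87) = 97 + 29928 = 30025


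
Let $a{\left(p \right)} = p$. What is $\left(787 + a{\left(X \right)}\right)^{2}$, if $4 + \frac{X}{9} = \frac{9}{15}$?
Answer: $\frac{14303524}{25} \approx 5.7214 \cdot 10^{5}$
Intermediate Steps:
$X = - \frac{153}{5}$ ($X = -36 + 9 \cdot \frac{9}{15} = -36 + 9 \cdot 9 \cdot \frac{1}{15} = -36 + 9 \cdot \frac{3}{5} = -36 + \frac{27}{5} = - \frac{153}{5} \approx -30.6$)
$\left(787 + a{\left(X \right)}\right)^{2} = \left(787 - \frac{153}{5}\right)^{2} = \left(\frac{3782}{5}\right)^{2} = \frac{14303524}{25}$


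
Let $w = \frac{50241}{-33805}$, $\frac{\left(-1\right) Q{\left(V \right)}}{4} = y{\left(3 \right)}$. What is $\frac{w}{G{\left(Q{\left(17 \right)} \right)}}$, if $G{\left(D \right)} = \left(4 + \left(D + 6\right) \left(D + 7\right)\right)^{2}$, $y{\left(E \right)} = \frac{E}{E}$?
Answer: $- \frac{50241}{3380500} \approx -0.014862$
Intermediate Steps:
$y{\left(E \right)} = 1$
$Q{\left(V \right)} = -4$ ($Q{\left(V \right)} = \left(-4\right) 1 = -4$)
$G{\left(D \right)} = \left(4 + \left(6 + D\right) \left(7 + D\right)\right)^{2}$
$w = - \frac{50241}{33805}$ ($w = 50241 \left(- \frac{1}{33805}\right) = - \frac{50241}{33805} \approx -1.4862$)
$\frac{w}{G{\left(Q{\left(17 \right)} \right)}} = - \frac{50241}{33805 \left(46 + \left(-4\right)^{2} + 13 \left(-4\right)\right)^{2}} = - \frac{50241}{33805 \left(46 + 16 - 52\right)^{2}} = - \frac{50241}{33805 \cdot 10^{2}} = - \frac{50241}{33805 \cdot 100} = \left(- \frac{50241}{33805}\right) \frac{1}{100} = - \frac{50241}{3380500}$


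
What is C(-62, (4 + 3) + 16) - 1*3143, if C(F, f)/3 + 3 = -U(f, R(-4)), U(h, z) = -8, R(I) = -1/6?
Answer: -3128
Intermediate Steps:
R(I) = -⅙ (R(I) = -1*⅙ = -⅙)
C(F, f) = 15 (C(F, f) = -9 + 3*(-1*(-8)) = -9 + 3*8 = -9 + 24 = 15)
C(-62, (4 + 3) + 16) - 1*3143 = 15 - 1*3143 = 15 - 3143 = -3128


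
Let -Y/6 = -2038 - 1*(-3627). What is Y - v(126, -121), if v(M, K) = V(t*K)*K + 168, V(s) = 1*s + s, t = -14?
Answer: 400246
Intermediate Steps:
Y = -9534 (Y = -6*(-2038 - 1*(-3627)) = -6*(-2038 + 3627) = -6*1589 = -9534)
V(s) = 2*s (V(s) = s + s = 2*s)
v(M, K) = 168 - 28*K² (v(M, K) = (2*(-14*K))*K + 168 = (-28*K)*K + 168 = -28*K² + 168 = 168 - 28*K²)
Y - v(126, -121) = -9534 - (168 - 28*(-121)²) = -9534 - (168 - 28*14641) = -9534 - (168 - 409948) = -9534 - 1*(-409780) = -9534 + 409780 = 400246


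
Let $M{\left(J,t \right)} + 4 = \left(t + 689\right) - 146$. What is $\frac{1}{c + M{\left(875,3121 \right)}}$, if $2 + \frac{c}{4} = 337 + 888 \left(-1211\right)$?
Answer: $- \frac{1}{4296472} \approx -2.3275 \cdot 10^{-7}$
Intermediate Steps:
$M{\left(J,t \right)} = 539 + t$ ($M{\left(J,t \right)} = -4 + \left(\left(t + 689\right) - 146\right) = -4 + \left(\left(689 + t\right) - 146\right) = -4 + \left(543 + t\right) = 539 + t$)
$c = -4300132$ ($c = -8 + 4 \left(337 + 888 \left(-1211\right)\right) = -8 + 4 \left(337 - 1075368\right) = -8 + 4 \left(-1075031\right) = -8 - 4300124 = -4300132$)
$\frac{1}{c + M{\left(875,3121 \right)}} = \frac{1}{-4300132 + \left(539 + 3121\right)} = \frac{1}{-4300132 + 3660} = \frac{1}{-4296472} = - \frac{1}{4296472}$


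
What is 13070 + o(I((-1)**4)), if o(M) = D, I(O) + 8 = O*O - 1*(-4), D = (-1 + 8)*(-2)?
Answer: 13056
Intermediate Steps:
D = -14 (D = 7*(-2) = -14)
I(O) = -4 + O**2 (I(O) = -8 + (O*O - 1*(-4)) = -8 + (O**2 + 4) = -8 + (4 + O**2) = -4 + O**2)
o(M) = -14
13070 + o(I((-1)**4)) = 13070 - 14 = 13056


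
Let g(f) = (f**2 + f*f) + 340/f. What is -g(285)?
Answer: -9259718/57 ≈ -1.6245e+5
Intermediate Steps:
g(f) = 2*f**2 + 340/f (g(f) = (f**2 + f**2) + 340/f = 2*f**2 + 340/f)
-g(285) = -2*(170 + 285**3)/285 = -2*(170 + 23149125)/285 = -2*23149295/285 = -1*9259718/57 = -9259718/57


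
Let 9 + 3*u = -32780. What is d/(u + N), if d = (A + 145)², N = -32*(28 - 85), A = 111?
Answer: -196608/27317 ≈ -7.1973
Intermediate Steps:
u = -32789/3 (u = -3 + (⅓)*(-32780) = -3 - 32780/3 = -32789/3 ≈ -10930.)
N = 1824 (N = -32*(-57) = 1824)
d = 65536 (d = (111 + 145)² = 256² = 65536)
d/(u + N) = 65536/(-32789/3 + 1824) = 65536/(-27317/3) = 65536*(-3/27317) = -196608/27317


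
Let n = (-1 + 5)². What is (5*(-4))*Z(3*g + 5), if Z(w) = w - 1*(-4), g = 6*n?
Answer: -5940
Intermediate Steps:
n = 16 (n = 4² = 16)
g = 96 (g = 6*16 = 96)
Z(w) = 4 + w (Z(w) = w + 4 = 4 + w)
(5*(-4))*Z(3*g + 5) = (5*(-4))*(4 + (3*96 + 5)) = -20*(4 + (288 + 5)) = -20*(4 + 293) = -20*297 = -5940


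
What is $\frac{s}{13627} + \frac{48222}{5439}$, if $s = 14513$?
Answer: $\frac{245352467}{24705751} \approx 9.931$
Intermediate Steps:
$\frac{s}{13627} + \frac{48222}{5439} = \frac{14513}{13627} + \frac{48222}{5439} = 14513 \cdot \frac{1}{13627} + 48222 \cdot \frac{1}{5439} = \frac{14513}{13627} + \frac{16074}{1813} = \frac{245352467}{24705751}$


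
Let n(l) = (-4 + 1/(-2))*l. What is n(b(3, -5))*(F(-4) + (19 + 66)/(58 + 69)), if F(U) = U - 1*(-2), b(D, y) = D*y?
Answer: -22815/254 ≈ -89.823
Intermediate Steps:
F(U) = 2 + U (F(U) = U + 2 = 2 + U)
n(l) = -9*l/2 (n(l) = (-4 - ½)*l = -9*l/2)
n(b(3, -5))*(F(-4) + (19 + 66)/(58 + 69)) = (-27*(-5)/2)*((2 - 4) + (19 + 66)/(58 + 69)) = (-9/2*(-15))*(-2 + 85/127) = 135*(-2 + 85*(1/127))/2 = 135*(-2 + 85/127)/2 = (135/2)*(-169/127) = -22815/254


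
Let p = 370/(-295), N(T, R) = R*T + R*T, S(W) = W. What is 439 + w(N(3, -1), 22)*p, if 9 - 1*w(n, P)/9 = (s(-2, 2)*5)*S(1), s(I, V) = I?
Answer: 13247/59 ≈ 224.53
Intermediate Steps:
N(T, R) = 2*R*T
w(n, P) = 171 (w(n, P) = 81 - 9*(-2*5) = 81 - (-90) = 81 - 9*(-10) = 81 + 90 = 171)
p = -74/59 (p = 370*(-1/295) = -74/59 ≈ -1.2542)
439 + w(N(3, -1), 22)*p = 439 + 171*(-74/59) = 439 - 12654/59 = 13247/59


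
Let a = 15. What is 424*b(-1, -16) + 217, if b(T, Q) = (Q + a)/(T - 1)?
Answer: 429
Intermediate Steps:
b(T, Q) = (15 + Q)/(-1 + T) (b(T, Q) = (Q + 15)/(T - 1) = (15 + Q)/(-1 + T))
424*b(-1, -16) + 217 = 424*((15 - 16)/(-1 - 1)) + 217 = 424*(-1/(-2)) + 217 = 424*(-½*(-1)) + 217 = 424*(½) + 217 = 212 + 217 = 429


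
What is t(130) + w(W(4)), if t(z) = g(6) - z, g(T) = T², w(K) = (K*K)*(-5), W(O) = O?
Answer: -174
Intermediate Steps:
w(K) = -5*K² (w(K) = K²*(-5) = -5*K²)
t(z) = 36 - z (t(z) = 6² - z = 36 - z)
t(130) + w(W(4)) = (36 - 1*130) - 5*4² = (36 - 130) - 5*16 = -94 - 80 = -174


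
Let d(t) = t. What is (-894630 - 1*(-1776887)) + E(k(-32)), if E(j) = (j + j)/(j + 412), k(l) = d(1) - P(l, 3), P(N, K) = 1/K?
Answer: 546117085/619 ≈ 8.8226e+5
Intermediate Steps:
k(l) = ⅔ (k(l) = 1 - 1/3 = 1 - 1*⅓ = 1 - ⅓ = ⅔)
E(j) = 2*j/(412 + j) (E(j) = (2*j)/(412 + j) = 2*j/(412 + j))
(-894630 - 1*(-1776887)) + E(k(-32)) = (-894630 - 1*(-1776887)) + 2*(⅔)/(412 + ⅔) = (-894630 + 1776887) + 2*(⅔)/(1238/3) = 882257 + 2*(⅔)*(3/1238) = 882257 + 2/619 = 546117085/619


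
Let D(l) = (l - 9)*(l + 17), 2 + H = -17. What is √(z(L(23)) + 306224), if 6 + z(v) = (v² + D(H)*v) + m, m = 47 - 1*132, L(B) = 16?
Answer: √307285 ≈ 554.33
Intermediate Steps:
H = -19 (H = -2 - 17 = -19)
D(l) = (-9 + l)*(17 + l)
m = -85 (m = 47 - 132 = -85)
z(v) = -91 + v² + 56*v (z(v) = -6 + ((v² + (-153 + (-19)² + 8*(-19))*v) - 85) = -6 + ((v² + (-153 + 361 - 152)*v) - 85) = -6 + ((v² + 56*v) - 85) = -6 + (-85 + v² + 56*v) = -91 + v² + 56*v)
√(z(L(23)) + 306224) = √((-91 + 16² + 56*16) + 306224) = √((-91 + 256 + 896) + 306224) = √(1061 + 306224) = √307285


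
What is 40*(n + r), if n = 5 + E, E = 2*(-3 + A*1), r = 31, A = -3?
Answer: 960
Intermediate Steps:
E = -12 (E = 2*(-3 - 3*1) = 2*(-3 - 3) = 2*(-6) = -12)
n = -7 (n = 5 - 12 = -7)
40*(n + r) = 40*(-7 + 31) = 40*24 = 960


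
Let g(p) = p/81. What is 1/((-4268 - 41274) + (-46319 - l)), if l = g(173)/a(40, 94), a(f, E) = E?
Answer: -7614/699429827 ≈ -1.0886e-5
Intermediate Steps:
g(p) = p/81 (g(p) = p*(1/81) = p/81)
l = 173/7614 (l = ((1/81)*173)/94 = (173/81)*(1/94) = 173/7614 ≈ 0.022721)
1/((-4268 - 41274) + (-46319 - l)) = 1/((-4268 - 41274) + (-46319 - 1*173/7614)) = 1/(-45542 + (-46319 - 173/7614)) = 1/(-45542 - 352673039/7614) = 1/(-699429827/7614) = -7614/699429827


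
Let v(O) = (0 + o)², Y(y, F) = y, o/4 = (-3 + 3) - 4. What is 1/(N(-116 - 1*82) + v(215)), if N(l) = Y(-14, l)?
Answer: 1/242 ≈ 0.0041322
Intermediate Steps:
o = -16 (o = 4*((-3 + 3) - 4) = 4*(0 - 4) = 4*(-4) = -16)
v(O) = 256 (v(O) = (0 - 16)² = (-16)² = 256)
N(l) = -14
1/(N(-116 - 1*82) + v(215)) = 1/(-14 + 256) = 1/242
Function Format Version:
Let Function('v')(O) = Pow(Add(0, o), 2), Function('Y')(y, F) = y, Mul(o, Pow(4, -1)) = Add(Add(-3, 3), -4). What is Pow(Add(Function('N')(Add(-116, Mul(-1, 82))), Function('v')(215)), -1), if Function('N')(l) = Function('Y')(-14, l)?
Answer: Rational(1, 242) ≈ 0.0041322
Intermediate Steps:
o = -16 (o = Mul(4, Add(Add(-3, 3), -4)) = Mul(4, Add(0, -4)) = Mul(4, -4) = -16)
Function('v')(O) = 256 (Function('v')(O) = Pow(Add(0, -16), 2) = Pow(-16, 2) = 256)
Function('N')(l) = -14
Pow(Add(Function('N')(Add(-116, Mul(-1, 82))), Function('v')(215)), -1) = Pow(Add(-14, 256), -1) = Pow(242, -1) = Rational(1, 242)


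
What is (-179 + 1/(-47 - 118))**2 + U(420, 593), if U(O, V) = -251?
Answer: 865541821/27225 ≈ 31792.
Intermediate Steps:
(-179 + 1/(-47 - 118))**2 + U(420, 593) = (-179 + 1/(-47 - 118))**2 - 251 = (-179 + 1/(-165))**2 - 251 = (-179 - 1/165)**2 - 251 = (-29536/165)**2 - 251 = 872375296/27225 - 251 = 865541821/27225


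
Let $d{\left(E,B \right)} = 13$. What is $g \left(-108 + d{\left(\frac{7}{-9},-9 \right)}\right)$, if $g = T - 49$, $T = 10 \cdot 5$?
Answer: $-95$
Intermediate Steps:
$T = 50$
$g = 1$ ($g = 50 - 49 = 1$)
$g \left(-108 + d{\left(\frac{7}{-9},-9 \right)}\right) = 1 \left(-108 + 13\right) = 1 \left(-95\right) = -95$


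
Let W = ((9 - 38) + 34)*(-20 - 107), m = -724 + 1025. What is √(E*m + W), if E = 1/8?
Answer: 9*I*√118/4 ≈ 24.441*I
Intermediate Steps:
m = 301
E = ⅛ ≈ 0.12500
W = -635 (W = (-29 + 34)*(-127) = 5*(-127) = -635)
√(E*m + W) = √((⅛)*301 - 635) = √(301/8 - 635) = √(-4779/8) = 9*I*√118/4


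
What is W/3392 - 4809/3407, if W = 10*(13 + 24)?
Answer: -7525769/5778272 ≈ -1.3024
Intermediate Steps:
W = 370 (W = 10*37 = 370)
W/3392 - 4809/3407 = 370/3392 - 4809/3407 = 370*(1/3392) - 4809*1/3407 = 185/1696 - 4809/3407 = -7525769/5778272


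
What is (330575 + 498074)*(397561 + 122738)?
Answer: 431145246051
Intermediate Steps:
(330575 + 498074)*(397561 + 122738) = 828649*520299 = 431145246051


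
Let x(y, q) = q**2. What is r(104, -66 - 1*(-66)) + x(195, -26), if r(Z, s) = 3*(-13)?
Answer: 637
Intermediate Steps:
r(Z, s) = -39
r(104, -66 - 1*(-66)) + x(195, -26) = -39 + (-26)**2 = -39 + 676 = 637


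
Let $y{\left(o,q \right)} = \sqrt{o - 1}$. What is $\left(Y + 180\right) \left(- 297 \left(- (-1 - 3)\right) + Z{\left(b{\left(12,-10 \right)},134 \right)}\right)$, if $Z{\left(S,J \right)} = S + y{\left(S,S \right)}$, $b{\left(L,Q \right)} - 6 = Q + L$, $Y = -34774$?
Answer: $40820920 - 34594 \sqrt{7} \approx 4.0729 \cdot 10^{7}$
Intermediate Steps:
$b{\left(L,Q \right)} = 6 + L + Q$ ($b{\left(L,Q \right)} = 6 + \left(Q + L\right) = 6 + \left(L + Q\right) = 6 + L + Q$)
$y{\left(o,q \right)} = \sqrt{-1 + o}$
$Z{\left(S,J \right)} = S + \sqrt{-1 + S}$
$\left(Y + 180\right) \left(- 297 \left(- (-1 - 3)\right) + Z{\left(b{\left(12,-10 \right)},134 \right)}\right) = \left(-34774 + 180\right) \left(- 297 \left(- (-1 - 3)\right) + \left(\left(6 + 12 - 10\right) + \sqrt{-1 + \left(6 + 12 - 10\right)}\right)\right) = - 34594 \left(- 297 \left(\left(-1\right) \left(-4\right)\right) + \left(8 + \sqrt{-1 + 8}\right)\right) = - 34594 \left(\left(-297\right) 4 + \left(8 + \sqrt{7}\right)\right) = - 34594 \left(-1188 + \left(8 + \sqrt{7}\right)\right) = - 34594 \left(-1180 + \sqrt{7}\right) = 40820920 - 34594 \sqrt{7}$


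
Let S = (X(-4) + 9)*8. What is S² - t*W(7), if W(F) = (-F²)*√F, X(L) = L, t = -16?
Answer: 1600 - 784*√7 ≈ -474.27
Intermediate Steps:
W(F) = -F^(5/2)
S = 40 (S = (-4 + 9)*8 = 5*8 = 40)
S² - t*W(7) = 40² - (-16)*(-7^(5/2)) = 1600 - (-16)*(-49*√7) = 1600 - 784*√7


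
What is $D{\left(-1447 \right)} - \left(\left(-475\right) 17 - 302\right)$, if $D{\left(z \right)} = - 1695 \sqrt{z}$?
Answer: $8377 - 1695 i \sqrt{1447} \approx 8377.0 - 64477.0 i$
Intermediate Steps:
$D{\left(-1447 \right)} - \left(\left(-475\right) 17 - 302\right) = - 1695 \sqrt{-1447} - \left(\left(-475\right) 17 - 302\right) = - 1695 i \sqrt{1447} - \left(-8075 - 302\right) = - 1695 i \sqrt{1447} - -8377 = - 1695 i \sqrt{1447} + 8377 = 8377 - 1695 i \sqrt{1447}$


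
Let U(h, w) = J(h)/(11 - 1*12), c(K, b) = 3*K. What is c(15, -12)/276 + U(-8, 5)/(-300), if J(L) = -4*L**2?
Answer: -4763/6900 ≈ -0.69029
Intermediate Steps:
U(h, w) = 4*h**2 (U(h, w) = (-4*h**2)/(11 - 1*12) = (-4*h**2)/(11 - 12) = -4*h**2/(-1) = -4*h**2*(-1) = 4*h**2)
c(15, -12)/276 + U(-8, 5)/(-300) = (3*15)/276 + (4*(-8)**2)/(-300) = 45*(1/276) + (4*64)*(-1/300) = 15/92 + 256*(-1/300) = 15/92 - 64/75 = -4763/6900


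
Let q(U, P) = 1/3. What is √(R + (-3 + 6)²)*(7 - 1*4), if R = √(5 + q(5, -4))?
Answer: √(81 + 12*√3) ≈ 10.089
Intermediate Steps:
q(U, P) = ⅓
R = 4*√3/3 (R = √(5 + ⅓) = √(16/3) = 4*√3/3 ≈ 2.3094)
√(R + (-3 + 6)²)*(7 - 1*4) = √(4*√3/3 + (-3 + 6)²)*(7 - 1*4) = √(4*√3/3 + 3²)*(7 - 4) = √(4*√3/3 + 9)*3 = √(9 + 4*√3/3)*3 = 3*√(9 + 4*√3/3)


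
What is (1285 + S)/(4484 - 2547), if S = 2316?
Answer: 277/149 ≈ 1.8591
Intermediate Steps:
(1285 + S)/(4484 - 2547) = (1285 + 2316)/(4484 - 2547) = 3601/1937 = 3601*(1/1937) = 277/149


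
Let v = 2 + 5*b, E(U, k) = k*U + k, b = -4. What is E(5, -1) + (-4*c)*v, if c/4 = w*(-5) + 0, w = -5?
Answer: 7194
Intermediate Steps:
c = 100 (c = 4*(-5*(-5) + 0) = 4*(25 + 0) = 4*25 = 100)
E(U, k) = k + U*k (E(U, k) = U*k + k = k + U*k)
v = -18 (v = 2 + 5*(-4) = 2 - 20 = -18)
E(5, -1) + (-4*c)*v = -(1 + 5) - 4*100*(-18) = -1*6 - 400*(-18) = -6 + 7200 = 7194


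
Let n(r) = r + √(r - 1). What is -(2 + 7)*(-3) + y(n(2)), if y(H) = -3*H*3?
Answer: 0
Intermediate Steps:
n(r) = r + √(-1 + r)
y(H) = -9*H
-(2 + 7)*(-3) + y(n(2)) = -(2 + 7)*(-3) - 9*(2 + √(-1 + 2)) = -1*9*(-3) - 9*(2 + √1) = -9*(-3) - 9*(2 + 1) = 27 - 9*3 = 27 - 27 = 0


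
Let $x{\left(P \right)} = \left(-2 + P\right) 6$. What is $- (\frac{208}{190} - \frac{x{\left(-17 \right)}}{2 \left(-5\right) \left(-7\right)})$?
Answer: $- \frac{1811}{665} \approx -2.7233$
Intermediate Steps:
$x{\left(P \right)} = -12 + 6 P$
$- (\frac{208}{190} - \frac{x{\left(-17 \right)}}{2 \left(-5\right) \left(-7\right)}) = - (\frac{208}{190} - \frac{-12 + 6 \left(-17\right)}{2 \left(-5\right) \left(-7\right)}) = - (208 \cdot \frac{1}{190} - \frac{-12 - 102}{\left(-10\right) \left(-7\right)}) = - (\frac{104}{95} - - \frac{114}{70}) = - (\frac{104}{95} - \left(-114\right) \frac{1}{70}) = - (\frac{104}{95} - - \frac{57}{35}) = - (\frac{104}{95} + \frac{57}{35}) = \left(-1\right) \frac{1811}{665} = - \frac{1811}{665}$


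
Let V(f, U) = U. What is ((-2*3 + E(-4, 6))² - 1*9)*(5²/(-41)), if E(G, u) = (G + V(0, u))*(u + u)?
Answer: -7875/41 ≈ -192.07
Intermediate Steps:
E(G, u) = 2*u*(G + u) (E(G, u) = (G + u)*(u + u) = (G + u)*(2*u) = 2*u*(G + u))
((-2*3 + E(-4, 6))² - 1*9)*(5²/(-41)) = ((-2*3 + 2*6*(-4 + 6))² - 1*9)*(5²/(-41)) = ((-6 + 2*6*2)² - 9)*(25*(-1/41)) = ((-6 + 24)² - 9)*(-25/41) = (18² - 9)*(-25/41) = (324 - 9)*(-25/41) = 315*(-25/41) = -7875/41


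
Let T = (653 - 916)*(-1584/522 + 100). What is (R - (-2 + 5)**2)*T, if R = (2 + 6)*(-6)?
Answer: 42154692/29 ≈ 1.4536e+6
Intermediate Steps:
R = -48 (R = 8*(-6) = -48)
T = -739556/29 (T = -263*(-1584*1/522 + 100) = -263*(-88/29 + 100) = -263*2812/29 = -739556/29 ≈ -25502.)
(R - (-2 + 5)**2)*T = (-48 - (-2 + 5)**2)*(-739556/29) = (-48 - 1*3**2)*(-739556/29) = (-48 - 1*9)*(-739556/29) = (-48 - 9)*(-739556/29) = -57*(-739556/29) = 42154692/29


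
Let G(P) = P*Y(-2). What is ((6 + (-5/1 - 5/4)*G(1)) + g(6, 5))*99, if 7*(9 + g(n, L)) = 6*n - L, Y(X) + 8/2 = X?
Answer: 53955/14 ≈ 3853.9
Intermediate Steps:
Y(X) = -4 + X
G(P) = -6*P (G(P) = P*(-4 - 2) = P*(-6) = -6*P)
g(n, L) = -9 - L/7 + 6*n/7 (g(n, L) = -9 + (6*n - L)/7 = -9 + (-L + 6*n)/7 = -9 + (-L/7 + 6*n/7) = -9 - L/7 + 6*n/7)
((6 + (-5/1 - 5/4)*G(1)) + g(6, 5))*99 = ((6 + (-5/1 - 5/4)*(-6*1)) + (-9 - 1/7*5 + (6/7)*6))*99 = ((6 + (-5*1 - 5*1/4)*(-6)) + (-9 - 5/7 + 36/7))*99 = ((6 + (-5 - 5/4)*(-6)) - 32/7)*99 = ((6 - 25/4*(-6)) - 32/7)*99 = ((6 + 75/2) - 32/7)*99 = (87/2 - 32/7)*99 = (545/14)*99 = 53955/14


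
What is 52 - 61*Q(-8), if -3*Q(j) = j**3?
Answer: -31076/3 ≈ -10359.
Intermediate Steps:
Q(j) = -j**3/3
52 - 61*Q(-8) = 52 - (-61)*(-8)**3/3 = 52 - (-61)*(-512)/3 = 52 - 61*512/3 = 52 - 31232/3 = -31076/3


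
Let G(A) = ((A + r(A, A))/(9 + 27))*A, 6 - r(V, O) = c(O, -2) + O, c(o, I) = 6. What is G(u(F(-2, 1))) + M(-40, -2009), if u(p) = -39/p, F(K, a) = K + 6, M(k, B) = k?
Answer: -40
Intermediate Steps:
F(K, a) = 6 + K
r(V, O) = -O (r(V, O) = 6 - (6 + O) = 6 + (-6 - O) = -O)
G(A) = 0 (G(A) = ((A - A)/(9 + 27))*A = (0/36)*A = (0*(1/36))*A = 0*A = 0)
G(u(F(-2, 1))) + M(-40, -2009) = 0 - 40 = -40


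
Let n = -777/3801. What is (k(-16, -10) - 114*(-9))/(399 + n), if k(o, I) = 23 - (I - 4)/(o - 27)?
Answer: 8161833/3103826 ≈ 2.6296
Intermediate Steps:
n = -37/181 (n = -777*1/3801 = -37/181 ≈ -0.20442)
k(o, I) = 23 - (-4 + I)/(-27 + o)
(k(-16, -10) - 114*(-9))/(399 + n) = ((-617 - 1*(-10) + 23*(-16))/(-27 - 16) - 114*(-9))/(399 - 37/181) = ((-617 + 10 - 368)/(-43) + 1026)/(72182/181) = (-1/43*(-975) + 1026)*(181/72182) = (975/43 + 1026)*(181/72182) = (45093/43)*(181/72182) = 8161833/3103826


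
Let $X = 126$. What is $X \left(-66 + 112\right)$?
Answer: $5796$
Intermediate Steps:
$X \left(-66 + 112\right) = 126 \left(-66 + 112\right) = 126 \cdot 46 = 5796$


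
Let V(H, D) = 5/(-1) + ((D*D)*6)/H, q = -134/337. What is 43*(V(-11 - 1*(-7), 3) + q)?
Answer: -547691/674 ≈ -812.60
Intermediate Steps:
q = -134/337 (q = -134*1/337 = -134/337 ≈ -0.39763)
V(H, D) = -5 + 6*D²/H (V(H, D) = 5*(-1) + (D²*6)/H = -5 + (6*D²)/H = -5 + 6*D²/H)
43*(V(-11 - 1*(-7), 3) + q) = 43*((-5 + 6*3²/(-11 - 1*(-7))) - 134/337) = 43*((-5 + 6*9/(-11 + 7)) - 134/337) = 43*((-5 + 6*9/(-4)) - 134/337) = 43*((-5 + 6*9*(-¼)) - 134/337) = 43*((-5 - 27/2) - 134/337) = 43*(-37/2 - 134/337) = 43*(-12737/674) = -547691/674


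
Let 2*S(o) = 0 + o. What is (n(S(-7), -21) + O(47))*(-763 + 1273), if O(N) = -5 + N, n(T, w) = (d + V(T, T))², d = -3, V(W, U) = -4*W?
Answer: 83130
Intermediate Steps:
S(o) = o/2 (S(o) = (0 + o)/2 = o/2)
n(T, w) = (-3 - 4*T)²
(n(S(-7), -21) + O(47))*(-763 + 1273) = ((3 + 4*((½)*(-7)))² + (-5 + 47))*(-763 + 1273) = ((3 + 4*(-7/2))² + 42)*510 = ((3 - 14)² + 42)*510 = ((-11)² + 42)*510 = (121 + 42)*510 = 163*510 = 83130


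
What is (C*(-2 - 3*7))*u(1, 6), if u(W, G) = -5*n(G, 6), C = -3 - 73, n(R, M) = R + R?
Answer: -104880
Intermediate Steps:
n(R, M) = 2*R
C = -76
u(W, G) = -10*G
(C*(-2 - 3*7))*u(1, 6) = (-76*(-2 - 3*7))*(-10*6) = -76*(-2 - 21)*(-60) = -76*(-23)*(-60) = 1748*(-60) = -104880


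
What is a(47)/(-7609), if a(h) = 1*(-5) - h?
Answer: 52/7609 ≈ 0.0068340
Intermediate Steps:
a(h) = -5 - h
a(47)/(-7609) = (-5 - 1*47)/(-7609) = (-5 - 47)*(-1/7609) = -52*(-1/7609) = 52/7609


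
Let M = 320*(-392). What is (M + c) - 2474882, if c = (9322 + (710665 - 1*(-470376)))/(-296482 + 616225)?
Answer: -831433566883/319743 ≈ -2.6003e+6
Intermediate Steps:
c = 1190363/319743 (c = (9322 + (710665 + 470376))/319743 = (9322 + 1181041)*(1/319743) = 1190363*(1/319743) = 1190363/319743 ≈ 3.7229)
M = -125440
(M + c) - 2474882 = (-125440 + 1190363/319743) - 2474882 = -40107371557/319743 - 2474882 = -831433566883/319743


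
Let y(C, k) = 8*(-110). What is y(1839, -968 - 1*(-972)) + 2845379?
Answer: 2844499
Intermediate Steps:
y(C, k) = -880
y(1839, -968 - 1*(-972)) + 2845379 = -880 + 2845379 = 2844499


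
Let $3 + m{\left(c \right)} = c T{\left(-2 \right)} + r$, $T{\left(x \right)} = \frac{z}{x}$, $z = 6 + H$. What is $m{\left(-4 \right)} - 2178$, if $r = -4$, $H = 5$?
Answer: $-2163$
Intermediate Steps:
$z = 11$ ($z = 6 + 5 = 11$)
$T{\left(x \right)} = \frac{11}{x}$
$m{\left(c \right)} = -7 - \frac{11 c}{2}$ ($m{\left(c \right)} = -3 + \left(c \frac{11}{-2} - 4\right) = -3 + \left(c 11 \left(- \frac{1}{2}\right) - 4\right) = -3 + \left(c \left(- \frac{11}{2}\right) - 4\right) = -3 - \left(4 + \frac{11 c}{2}\right) = -7 - \frac{11 c}{2}$)
$m{\left(-4 \right)} - 2178 = \left(-7 - -22\right) - 2178 = \left(-7 + 22\right) - 2178 = 15 - 2178 = -2163$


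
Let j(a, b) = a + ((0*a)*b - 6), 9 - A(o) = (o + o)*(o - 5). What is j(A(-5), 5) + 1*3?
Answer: -94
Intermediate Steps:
A(o) = 9 - 2*o*(-5 + o) (A(o) = 9 - (o + o)*(o - 5) = 9 - 2*o*(-5 + o))
j(a, b) = -6 + a (j(a, b) = a + (0*b - 6) = a + (0 - 6) = a - 6 = -6 + a)
j(A(-5), 5) + 1*3 = (-6 + (9 - 2*(-5)² + 10*(-5))) + 1*3 = (-6 + (9 - 2*25 - 50)) + 3 = (-6 + (9 - 50 - 50)) + 3 = (-6 - 91) + 3 = -97 + 3 = -94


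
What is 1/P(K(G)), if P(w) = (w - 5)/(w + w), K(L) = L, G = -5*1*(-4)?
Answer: 8/3 ≈ 2.6667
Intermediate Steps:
G = 20 (G = -5*(-4) = 20)
P(w) = (-5 + w)/(2*w) (P(w) = (-5 + w)/((2*w)) = (-5 + w)*(1/(2*w)) = (-5 + w)/(2*w))
1/P(K(G)) = 1/((½)*(-5 + 20)/20) = 1/((½)*(1/20)*15) = 1/(3/8) = 8/3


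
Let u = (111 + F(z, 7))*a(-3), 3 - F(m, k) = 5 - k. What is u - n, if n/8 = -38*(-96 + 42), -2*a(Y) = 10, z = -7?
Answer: -16996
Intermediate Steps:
a(Y) = -5 (a(Y) = -½*10 = -5)
F(m, k) = -2 + k (F(m, k) = 3 - (5 - k) = 3 + (-5 + k) = -2 + k)
n = 16416 (n = 8*(-38*(-96 + 42)) = 8*(-38*(-54)) = 8*2052 = 16416)
u = -580 (u = (111 + (-2 + 7))*(-5) = (111 + 5)*(-5) = 116*(-5) = -580)
u - n = -580 - 1*16416 = -580 - 16416 = -16996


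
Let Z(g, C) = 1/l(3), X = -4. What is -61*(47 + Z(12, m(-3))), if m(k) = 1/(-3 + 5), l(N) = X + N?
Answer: -2806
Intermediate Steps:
l(N) = -4 + N
m(k) = ½ (m(k) = 1/2 = ½)
Z(g, C) = -1 (Z(g, C) = 1/(-4 + 3) = 1/(-1) = -1)
-61*(47 + Z(12, m(-3))) = -61*(47 - 1) = -61*46 = -2806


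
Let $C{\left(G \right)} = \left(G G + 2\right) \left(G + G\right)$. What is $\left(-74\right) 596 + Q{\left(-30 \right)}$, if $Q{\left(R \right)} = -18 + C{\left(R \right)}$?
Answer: $-98242$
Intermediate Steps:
$C{\left(G \right)} = 2 G \left(2 + G^{2}\right)$ ($C{\left(G \right)} = \left(G^{2} + 2\right) 2 G = \left(2 + G^{2}\right) 2 G = 2 G \left(2 + G^{2}\right)$)
$Q{\left(R \right)} = -18 + 2 R \left(2 + R^{2}\right)$
$\left(-74\right) 596 + Q{\left(-30 \right)} = \left(-74\right) 596 + \left(-18 + 2 \left(-30\right) \left(2 + \left(-30\right)^{2}\right)\right) = -44104 + \left(-18 + 2 \left(-30\right) \left(2 + 900\right)\right) = -44104 + \left(-18 + 2 \left(-30\right) 902\right) = -44104 - 54138 = -98242$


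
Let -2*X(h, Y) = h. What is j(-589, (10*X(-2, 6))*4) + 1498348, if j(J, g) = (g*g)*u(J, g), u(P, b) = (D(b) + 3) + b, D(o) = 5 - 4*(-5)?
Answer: 1607148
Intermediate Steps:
X(h, Y) = -h/2
D(o) = 25 (D(o) = 5 + 20 = 25)
u(P, b) = 28 + b (u(P, b) = (25 + 3) + b = 28 + b)
j(J, g) = g²*(28 + g) (j(J, g) = (g*g)*(28 + g) = g²*(28 + g))
j(-589, (10*X(-2, 6))*4) + 1498348 = ((10*(-½*(-2)))*4)²*(28 + (10*(-½*(-2)))*4) + 1498348 = ((10*1)*4)²*(28 + (10*1)*4) + 1498348 = (10*4)²*(28 + 10*4) + 1498348 = 40²*(28 + 40) + 1498348 = 1600*68 + 1498348 = 108800 + 1498348 = 1607148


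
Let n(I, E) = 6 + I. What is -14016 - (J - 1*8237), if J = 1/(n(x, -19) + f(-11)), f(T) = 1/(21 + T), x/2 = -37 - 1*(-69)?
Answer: -4051089/701 ≈ -5779.0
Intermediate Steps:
x = 64 (x = 2*(-37 - 1*(-69)) = 2*(-37 + 69) = 2*32 = 64)
J = 10/701 (J = 1/((6 + 64) + 1/(21 - 11)) = 1/(70 + 1/10) = 1/(70 + ⅒) = 1/(701/10) = 10/701 ≈ 0.014265)
-14016 - (J - 1*8237) = -14016 - (10/701 - 1*8237) = -14016 - (10/701 - 8237) = -14016 - 1*(-5774127/701) = -14016 + 5774127/701 = -4051089/701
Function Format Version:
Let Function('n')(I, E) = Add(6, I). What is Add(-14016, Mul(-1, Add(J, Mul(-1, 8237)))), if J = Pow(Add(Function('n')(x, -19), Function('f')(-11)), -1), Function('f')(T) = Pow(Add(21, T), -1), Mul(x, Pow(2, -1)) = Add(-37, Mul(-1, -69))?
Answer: Rational(-4051089, 701) ≈ -5779.0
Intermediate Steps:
x = 64 (x = Mul(2, Add(-37, Mul(-1, -69))) = Mul(2, Add(-37, 69)) = Mul(2, 32) = 64)
J = Rational(10, 701) (J = Pow(Add(Add(6, 64), Pow(Add(21, -11), -1)), -1) = Pow(Add(70, Pow(10, -1)), -1) = Pow(Add(70, Rational(1, 10)), -1) = Pow(Rational(701, 10), -1) = Rational(10, 701) ≈ 0.014265)
Add(-14016, Mul(-1, Add(J, Mul(-1, 8237)))) = Add(-14016, Mul(-1, Add(Rational(10, 701), Mul(-1, 8237)))) = Add(-14016, Mul(-1, Add(Rational(10, 701), -8237))) = Add(-14016, Mul(-1, Rational(-5774127, 701))) = Add(-14016, Rational(5774127, 701)) = Rational(-4051089, 701)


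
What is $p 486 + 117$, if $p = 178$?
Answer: $86625$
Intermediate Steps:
$p 486 + 117 = 178 \cdot 486 + 117 = 86508 + 117 = 86625$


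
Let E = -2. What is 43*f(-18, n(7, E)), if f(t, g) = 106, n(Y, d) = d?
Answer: 4558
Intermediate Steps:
43*f(-18, n(7, E)) = 43*106 = 4558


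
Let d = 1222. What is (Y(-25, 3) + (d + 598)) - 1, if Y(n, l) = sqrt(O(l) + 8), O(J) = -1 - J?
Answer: 1821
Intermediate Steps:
Y(n, l) = sqrt(7 - l) (Y(n, l) = sqrt((-1 - l) + 8) = sqrt(7 - l))
(Y(-25, 3) + (d + 598)) - 1 = (sqrt(7 - 1*3) + (1222 + 598)) - 1 = (sqrt(7 - 3) + 1820) - 1 = (sqrt(4) + 1820) - 1 = (2 + 1820) - 1 = 1822 - 1 = 1821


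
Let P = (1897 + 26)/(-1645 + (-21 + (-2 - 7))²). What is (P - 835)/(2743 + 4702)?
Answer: -623998/5546525 ≈ -0.11250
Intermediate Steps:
P = -1923/745 (P = 1923/(-1645 + (-21 - 9)²) = 1923/(-1645 + (-30)²) = 1923/(-1645 + 900) = 1923/(-745) = 1923*(-1/745) = -1923/745 ≈ -2.5812)
(P - 835)/(2743 + 4702) = (-1923/745 - 835)/(2743 + 4702) = -623998/745/7445 = -623998/745*1/7445 = -623998/5546525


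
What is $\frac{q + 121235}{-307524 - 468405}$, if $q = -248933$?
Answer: $\frac{42566}{258643} \approx 0.16457$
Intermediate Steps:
$\frac{q + 121235}{-307524 - 468405} = \frac{-248933 + 121235}{-307524 - 468405} = - \frac{127698}{-775929} = \left(-127698\right) \left(- \frac{1}{775929}\right) = \frac{42566}{258643}$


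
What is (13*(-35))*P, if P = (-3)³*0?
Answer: 0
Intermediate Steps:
P = 0 (P = -27*0 = 0)
(13*(-35))*P = (13*(-35))*0 = -455*0 = 0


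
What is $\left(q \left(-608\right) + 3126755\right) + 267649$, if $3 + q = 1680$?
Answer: $2374788$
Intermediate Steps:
$q = 1677$ ($q = -3 + 1680 = 1677$)
$\left(q \left(-608\right) + 3126755\right) + 267649 = \left(1677 \left(-608\right) + 3126755\right) + 267649 = \left(-1019616 + 3126755\right) + 267649 = 2107139 + 267649 = 2374788$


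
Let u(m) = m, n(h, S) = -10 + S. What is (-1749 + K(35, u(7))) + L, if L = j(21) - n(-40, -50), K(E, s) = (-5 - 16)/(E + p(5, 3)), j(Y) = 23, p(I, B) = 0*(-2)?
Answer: -8333/5 ≈ -1666.6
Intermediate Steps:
p(I, B) = 0
K(E, s) = -21/E (K(E, s) = (-5 - 16)/(E + 0) = -21/E)
L = 83 (L = 23 - (-10 - 50) = 23 - 1*(-60) = 23 + 60 = 83)
(-1749 + K(35, u(7))) + L = (-1749 - 21/35) + 83 = (-1749 - 21*1/35) + 83 = (-1749 - ⅗) + 83 = -8748/5 + 83 = -8333/5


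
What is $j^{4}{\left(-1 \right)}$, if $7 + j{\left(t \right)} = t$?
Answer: $4096$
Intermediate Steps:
$j{\left(t \right)} = -7 + t$
$j^{4}{\left(-1 \right)} = \left(-7 - 1\right)^{4} = \left(-8\right)^{4} = 4096$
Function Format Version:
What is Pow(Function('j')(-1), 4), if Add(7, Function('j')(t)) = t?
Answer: 4096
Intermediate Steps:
Function('j')(t) = Add(-7, t)
Pow(Function('j')(-1), 4) = Pow(Add(-7, -1), 4) = Pow(-8, 4) = 4096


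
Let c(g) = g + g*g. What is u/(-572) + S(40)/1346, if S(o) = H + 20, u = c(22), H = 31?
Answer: -7408/8749 ≈ -0.84673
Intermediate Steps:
c(g) = g + g²
u = 506 (u = 22*(1 + 22) = 22*23 = 506)
S(o) = 51 (S(o) = 31 + 20 = 51)
u/(-572) + S(40)/1346 = 506/(-572) + 51/1346 = 506*(-1/572) + 51*(1/1346) = -23/26 + 51/1346 = -7408/8749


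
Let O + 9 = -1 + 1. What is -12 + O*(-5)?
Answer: 33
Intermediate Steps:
O = -9 (O = -9 + (-1 + 1) = -9 + 0 = -9)
-12 + O*(-5) = -12 - 9*(-5) = -12 + 45 = 33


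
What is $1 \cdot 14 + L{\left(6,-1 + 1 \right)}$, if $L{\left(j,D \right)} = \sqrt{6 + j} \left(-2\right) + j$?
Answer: $20 - 4 \sqrt{3} \approx 13.072$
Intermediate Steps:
$L{\left(j,D \right)} = j - 2 \sqrt{6 + j}$ ($L{\left(j,D \right)} = - 2 \sqrt{6 + j} + j = j - 2 \sqrt{6 + j}$)
$1 \cdot 14 + L{\left(6,-1 + 1 \right)} = 1 \cdot 14 + \left(6 - 2 \sqrt{6 + 6}\right) = 14 + \left(6 - 2 \sqrt{12}\right) = 14 + \left(6 - 2 \cdot 2 \sqrt{3}\right) = 14 + \left(6 - 4 \sqrt{3}\right) = 20 - 4 \sqrt{3}$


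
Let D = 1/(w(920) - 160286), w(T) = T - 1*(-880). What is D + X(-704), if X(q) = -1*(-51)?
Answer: 8082785/158486 ≈ 51.000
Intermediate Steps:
w(T) = 880 + T (w(T) = T + 880 = 880 + T)
X(q) = 51
D = -1/158486 (D = 1/((880 + 920) - 160286) = 1/(1800 - 160286) = 1/(-158486) = -1/158486 ≈ -6.3097e-6)
D + X(-704) = -1/158486 + 51 = 8082785/158486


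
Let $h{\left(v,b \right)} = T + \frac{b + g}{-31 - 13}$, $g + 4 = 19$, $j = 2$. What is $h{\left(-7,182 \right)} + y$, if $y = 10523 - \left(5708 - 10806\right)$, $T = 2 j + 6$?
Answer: $\frac{687567}{44} \approx 15627.0$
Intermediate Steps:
$g = 15$ ($g = -4 + 19 = 15$)
$T = 10$ ($T = 2 \cdot 2 + 6 = 4 + 6 = 10$)
$h{\left(v,b \right)} = \frac{425}{44} - \frac{b}{44}$ ($h{\left(v,b \right)} = 10 + \frac{b + 15}{-31 - 13} = 10 + \frac{15 + b}{-44} = 10 + \left(15 + b\right) \left(- \frac{1}{44}\right) = 10 - \left(\frac{15}{44} + \frac{b}{44}\right) = \frac{425}{44} - \frac{b}{44}$)
$y = 15621$ ($y = 10523 - -5098 = 10523 + 5098 = 15621$)
$h{\left(-7,182 \right)} + y = \left(\frac{425}{44} - \frac{91}{22}\right) + 15621 = \frac{243}{44} + 15621 = \frac{687567}{44}$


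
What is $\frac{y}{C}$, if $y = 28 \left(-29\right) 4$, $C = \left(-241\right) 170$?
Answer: $\frac{1624}{20485} \approx 0.079278$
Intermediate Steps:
$C = -40970$
$y = -3248$ ($y = \left(-812\right) 4 = -3248$)
$\frac{y}{C} = - \frac{3248}{-40970} = \left(-3248\right) \left(- \frac{1}{40970}\right) = \frac{1624}{20485}$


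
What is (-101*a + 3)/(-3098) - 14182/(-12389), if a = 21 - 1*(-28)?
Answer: 52605915/19190561 ≈ 2.7412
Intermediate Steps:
a = 49 (a = 21 + 28 = 49)
(-101*a + 3)/(-3098) - 14182/(-12389) = (-101*49 + 3)/(-3098) - 14182/(-12389) = (-4949 + 3)*(-1/3098) - 14182*(-1/12389) = -4946*(-1/3098) + 14182/12389 = 2473/1549 + 14182/12389 = 52605915/19190561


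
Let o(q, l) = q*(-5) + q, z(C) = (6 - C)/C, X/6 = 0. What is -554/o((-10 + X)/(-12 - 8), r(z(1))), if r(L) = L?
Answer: 277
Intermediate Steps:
X = 0 (X = 6*0 = 0)
z(C) = (6 - C)/C
o(q, l) = -4*q (o(q, l) = -5*q + q = -4*q)
-554/o((-10 + X)/(-12 - 8), r(z(1))) = -554*(-(-12 - 8)/(4*(-10 + 0))) = -554/((-(-40)/(-20))) = -554/((-(-40)*(-1)/20)) = -554/((-4*½)) = -554/(-2) = -554*(-½) = 277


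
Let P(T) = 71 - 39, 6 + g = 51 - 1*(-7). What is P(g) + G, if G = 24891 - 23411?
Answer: 1512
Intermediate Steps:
G = 1480
g = 52 (g = -6 + (51 - 1*(-7)) = -6 + (51 + 7) = -6 + 58 = 52)
P(T) = 32
P(g) + G = 32 + 1480 = 1512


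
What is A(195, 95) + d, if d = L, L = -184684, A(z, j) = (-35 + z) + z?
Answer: -184329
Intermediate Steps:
A(z, j) = -35 + 2*z
d = -184684
A(195, 95) + d = (-35 + 2*195) - 184684 = (-35 + 390) - 184684 = 355 - 184684 = -184329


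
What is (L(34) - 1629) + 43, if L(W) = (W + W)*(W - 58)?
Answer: -3218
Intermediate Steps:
L(W) = 2*W*(-58 + W) (L(W) = (2*W)*(-58 + W) = 2*W*(-58 + W))
(L(34) - 1629) + 43 = (2*34*(-58 + 34) - 1629) + 43 = (2*34*(-24) - 1629) + 43 = (-1632 - 1629) + 43 = -3261 + 43 = -3218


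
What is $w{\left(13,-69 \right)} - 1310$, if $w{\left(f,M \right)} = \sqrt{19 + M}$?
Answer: $-1310 + 5 i \sqrt{2} \approx -1310.0 + 7.0711 i$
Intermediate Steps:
$w{\left(13,-69 \right)} - 1310 = \sqrt{19 - 69} - 1310 = \sqrt{-50} - 1310 = 5 i \sqrt{2} - 1310 = -1310 + 5 i \sqrt{2}$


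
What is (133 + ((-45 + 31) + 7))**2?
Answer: 15876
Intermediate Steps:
(133 + ((-45 + 31) + 7))**2 = (133 + (-14 + 7))**2 = (133 - 7)**2 = 126**2 = 15876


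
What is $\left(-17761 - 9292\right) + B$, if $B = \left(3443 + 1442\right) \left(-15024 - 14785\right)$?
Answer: $-145644018$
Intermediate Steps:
$B = -145616965$ ($B = 4885 \left(-29809\right) = -145616965$)
$\left(-17761 - 9292\right) + B = \left(-17761 - 9292\right) - 145616965 = -27053 - 145616965 = -145644018$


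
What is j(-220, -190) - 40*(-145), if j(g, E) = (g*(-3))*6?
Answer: 9760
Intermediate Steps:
j(g, E) = -18*g (j(g, E) = -3*g*6 = -18*g)
j(-220, -190) - 40*(-145) = -18*(-220) - 40*(-145) = 3960 + 5800 = 9760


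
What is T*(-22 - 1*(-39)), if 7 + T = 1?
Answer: -102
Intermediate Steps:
T = -6 (T = -7 + 1 = -6)
T*(-22 - 1*(-39)) = -6*(-22 - 1*(-39)) = -6*(-22 + 39) = -6*17 = -102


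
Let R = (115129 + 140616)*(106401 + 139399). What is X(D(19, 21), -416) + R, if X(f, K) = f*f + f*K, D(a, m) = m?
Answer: 62862112705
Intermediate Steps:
R = 62862121000 (R = 255745*245800 = 62862121000)
X(f, K) = f² + K*f
X(D(19, 21), -416) + R = 21*(-416 + 21) + 62862121000 = 21*(-395) + 62862121000 = -8295 + 62862121000 = 62862112705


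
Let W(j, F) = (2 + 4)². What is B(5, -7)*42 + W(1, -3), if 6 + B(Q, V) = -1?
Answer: -258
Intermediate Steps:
B(Q, V) = -7 (B(Q, V) = -6 - 1 = -7)
W(j, F) = 36 (W(j, F) = 6² = 36)
B(5, -7)*42 + W(1, -3) = -7*42 + 36 = -294 + 36 = -258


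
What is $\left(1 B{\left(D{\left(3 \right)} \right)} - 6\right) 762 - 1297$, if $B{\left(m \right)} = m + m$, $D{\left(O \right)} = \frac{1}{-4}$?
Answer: $-6250$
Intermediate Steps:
$D{\left(O \right)} = - \frac{1}{4}$
$B{\left(m \right)} = 2 m$
$\left(1 B{\left(D{\left(3 \right)} \right)} - 6\right) 762 - 1297 = \left(1 \cdot 2 \left(- \frac{1}{4}\right) - 6\right) 762 - 1297 = \left(1 \left(- \frac{1}{2}\right) - 6\right) 762 - 1297 = \left(- \frac{1}{2} - 6\right) 762 - 1297 = \left(- \frac{13}{2}\right) 762 - 1297 = -4953 - 1297 = -6250$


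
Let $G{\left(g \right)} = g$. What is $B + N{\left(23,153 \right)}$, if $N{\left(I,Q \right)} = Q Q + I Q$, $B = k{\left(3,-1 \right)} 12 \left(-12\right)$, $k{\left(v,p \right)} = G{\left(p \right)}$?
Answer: $27072$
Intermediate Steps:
$k{\left(v,p \right)} = p$
$B = 144$ ($B = \left(-1\right) 12 \left(-12\right) = \left(-12\right) \left(-12\right) = 144$)
$N{\left(I,Q \right)} = Q^{2} + I Q$
$B + N{\left(23,153 \right)} = 144 + 153 \left(23 + 153\right) = 144 + 153 \cdot 176 = 144 + 26928 = 27072$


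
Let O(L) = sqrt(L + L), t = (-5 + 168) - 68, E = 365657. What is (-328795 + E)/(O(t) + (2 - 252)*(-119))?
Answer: 109664450/88506231 - 18431*sqrt(190)/442531155 ≈ 1.2385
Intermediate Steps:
t = 95 (t = 163 - 68 = 95)
O(L) = sqrt(2)*sqrt(L) (O(L) = sqrt(2*L) = sqrt(2)*sqrt(L))
(-328795 + E)/(O(t) + (2 - 252)*(-119)) = (-328795 + 365657)/(sqrt(2)*sqrt(95) + (2 - 252)*(-119)) = 36862/(sqrt(190) - 250*(-119)) = 36862/(sqrt(190) + 29750) = 36862/(29750 + sqrt(190))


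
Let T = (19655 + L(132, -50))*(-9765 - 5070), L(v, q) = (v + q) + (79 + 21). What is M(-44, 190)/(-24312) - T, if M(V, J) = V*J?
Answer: 894322679950/3039 ≈ 2.9428e+8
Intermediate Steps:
L(v, q) = 100 + q + v (L(v, q) = (q + v) + 100 = 100 + q + v)
M(V, J) = J*V
T = -294281895 (T = (19655 + (100 - 50 + 132))*(-9765 - 5070) = (19655 + 182)*(-14835) = 19837*(-14835) = -294281895)
M(-44, 190)/(-24312) - T = (190*(-44))/(-24312) - 1*(-294281895) = -8360*(-1/24312) + 294281895 = 1045/3039 + 294281895 = 894322679950/3039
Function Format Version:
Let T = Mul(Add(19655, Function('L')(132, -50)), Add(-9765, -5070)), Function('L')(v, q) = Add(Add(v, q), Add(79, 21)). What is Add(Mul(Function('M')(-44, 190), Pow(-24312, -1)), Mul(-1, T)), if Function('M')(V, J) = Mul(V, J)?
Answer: Rational(894322679950, 3039) ≈ 2.9428e+8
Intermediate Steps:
Function('L')(v, q) = Add(100, q, v) (Function('L')(v, q) = Add(Add(q, v), 100) = Add(100, q, v))
Function('M')(V, J) = Mul(J, V)
T = -294281895 (T = Mul(Add(19655, Add(100, -50, 132)), Add(-9765, -5070)) = Mul(Add(19655, 182), -14835) = Mul(19837, -14835) = -294281895)
Add(Mul(Function('M')(-44, 190), Pow(-24312, -1)), Mul(-1, T)) = Add(Mul(Mul(190, -44), Pow(-24312, -1)), Mul(-1, -294281895)) = Add(Mul(-8360, Rational(-1, 24312)), 294281895) = Add(Rational(1045, 3039), 294281895) = Rational(894322679950, 3039)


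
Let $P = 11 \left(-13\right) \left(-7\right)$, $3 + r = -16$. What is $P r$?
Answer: $-19019$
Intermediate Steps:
$r = -19$ ($r = -3 - 16 = -19$)
$P = 1001$ ($P = \left(-143\right) \left(-7\right) = 1001$)
$P r = 1001 \left(-19\right) = -19019$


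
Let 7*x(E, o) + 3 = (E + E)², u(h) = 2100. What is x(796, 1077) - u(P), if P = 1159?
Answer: 2519761/7 ≈ 3.5997e+5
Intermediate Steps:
x(E, o) = -3/7 + 4*E²/7 (x(E, o) = -3/7 + (E + E)²/7 = -3/7 + (2*E)²/7 = -3/7 + (4*E²)/7 = -3/7 + 4*E²/7)
x(796, 1077) - u(P) = (-3/7 + (4/7)*796²) - 1*2100 = (-3/7 + (4/7)*633616) - 2100 = (-3/7 + 2534464/7) - 2100 = 2534461/7 - 2100 = 2519761/7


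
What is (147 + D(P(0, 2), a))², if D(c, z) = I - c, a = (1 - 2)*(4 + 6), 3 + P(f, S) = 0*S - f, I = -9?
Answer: 19881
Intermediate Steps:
P(f, S) = -3 - f (P(f, S) = -3 + (0*S - f) = -3 + (0 - f) = -3 - f)
a = -10 (a = -1*10 = -10)
D(c, z) = -9 - c
(147 + D(P(0, 2), a))² = (147 + (-9 - (-3 - 1*0)))² = (147 + (-9 - (-3 + 0)))² = (147 + (-9 - 1*(-3)))² = (147 + (-9 + 3))² = (147 - 6)² = 141² = 19881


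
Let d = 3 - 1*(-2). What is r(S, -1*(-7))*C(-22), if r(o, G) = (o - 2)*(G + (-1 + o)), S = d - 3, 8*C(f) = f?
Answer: 0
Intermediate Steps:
d = 5 (d = 3 + 2 = 5)
C(f) = f/8
S = 2 (S = 5 - 3 = 2)
r(o, G) = (-2 + o)*(-1 + G + o)
r(S, -1*(-7))*C(-22) = (2 + 2² - 3*2 - (-2)*(-7) - 1*(-7)*2)*((⅛)*(-22)) = (2 + 4 - 6 - 2*7 + 7*2)*(-11/4) = (2 + 4 - 6 - 14 + 14)*(-11/4) = 0*(-11/4) = 0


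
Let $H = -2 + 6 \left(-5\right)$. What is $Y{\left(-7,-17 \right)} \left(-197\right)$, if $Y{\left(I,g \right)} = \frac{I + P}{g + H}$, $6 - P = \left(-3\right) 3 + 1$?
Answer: $\frac{197}{7} \approx 28.143$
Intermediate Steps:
$P = 14$ ($P = 6 - \left(\left(-3\right) 3 + 1\right) = 6 - \left(-9 + 1\right) = 6 - -8 = 6 + 8 = 14$)
$H = -32$ ($H = -2 - 30 = -32$)
$Y{\left(I,g \right)} = \frac{14 + I}{-32 + g}$ ($Y{\left(I,g \right)} = \frac{I + 14}{g - 32} = \frac{14 + I}{-32 + g}$)
$Y{\left(-7,-17 \right)} \left(-197\right) = \frac{14 - 7}{-32 - 17} \left(-197\right) = \frac{1}{-49} \cdot 7 \left(-197\right) = \left(- \frac{1}{49}\right) 7 \left(-197\right) = \left(- \frac{1}{7}\right) \left(-197\right) = \frac{197}{7}$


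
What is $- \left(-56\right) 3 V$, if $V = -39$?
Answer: $-6552$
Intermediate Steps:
$- \left(-56\right) 3 V = - \left(-56\right) 3 \left(-39\right) = \left(-1\right) \left(-168\right) \left(-39\right) = 168 \left(-39\right) = -6552$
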